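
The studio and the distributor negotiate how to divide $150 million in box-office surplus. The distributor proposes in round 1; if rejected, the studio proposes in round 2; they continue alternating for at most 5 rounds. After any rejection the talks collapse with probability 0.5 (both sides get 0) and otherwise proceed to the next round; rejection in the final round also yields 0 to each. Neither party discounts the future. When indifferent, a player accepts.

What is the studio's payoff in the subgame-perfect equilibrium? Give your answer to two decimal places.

Round 5 (the distributor proposes): rejection yields 0 for the studio; the distributor offers 0 and keeps 150.
Round 4 (the studio proposes): rejecting gives the distributor an expected 0.5 × 150 = 75; the studio offers that and keeps 75.
Round 3 (the distributor proposes): rejecting gives the studio an expected 0.5 × 75 = 37.5, so the distributor offers 37.5, keeping 112.5.
Round 2 (the studio proposes): rejecting gives the distributor an expected 0.5 × 112.5 = 56.25; the studio offers that and keeps 93.75.
Round 1 (the distributor proposes): rejecting gives the studio an expected 0.5 × 93.75 = 46.875; the distributor offers that and keeps 103.125.

46.88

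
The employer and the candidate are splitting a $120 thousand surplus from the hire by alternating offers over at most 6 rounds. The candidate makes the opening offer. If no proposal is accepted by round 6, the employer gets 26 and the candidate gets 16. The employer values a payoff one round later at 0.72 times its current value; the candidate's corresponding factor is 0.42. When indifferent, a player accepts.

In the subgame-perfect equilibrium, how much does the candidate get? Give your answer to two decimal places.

47.89

Work backward from the last round.
Round 6 (the employer proposes): the candidate gets 16 if talks fail, so the employer offers 16 and keeps 104.
Round 5 (the candidate proposes): the employer can get 104 next round, worth 0.72 × 104 = 74.88 now; the candidate offers that and keeps 45.12.
Round 4 (the employer proposes): the candidate can get 45.12 next round, worth 0.42 × 45.12 = 18.9504 now, so the employer offers 18.9504, keeping 101.0496.
Round 3 (the candidate proposes): the employer can get 101.0496 next round, worth 0.72 × 101.0496 = 72.755712 now. The candidate offers 72.755712 and keeps 120 − 72.755712 = 47.244288.
Round 2 (the employer proposes): the candidate can get 47.244288 next round, worth 0.42 × 47.244288 = 19.84260096 now, so the employer offers 19.84260096, keeping 100.15739904.
Round 1 (the candidate proposes): the employer can get 100.15739904 next round, worth 0.72 × 100.15739904 = 72.1133273088 now, so the candidate offers 72.1133273088, keeping 47.8866726912.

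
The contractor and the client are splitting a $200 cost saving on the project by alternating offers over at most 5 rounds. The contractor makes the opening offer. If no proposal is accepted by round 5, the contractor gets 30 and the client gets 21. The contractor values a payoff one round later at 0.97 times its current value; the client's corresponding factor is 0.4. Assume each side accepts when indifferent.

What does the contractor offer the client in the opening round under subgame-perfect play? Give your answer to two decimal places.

6.49

Solve by backward induction from round 5.
Round 5 (the contractor proposes): the client gets 21 if talks fail, so the contractor offers 21 and keeps 179.
Round 4 (the client proposes): the contractor can get 179 next round, worth 0.97 × 179 = 173.63 now, so the client offers 173.63, keeping 26.37.
Round 3 (the contractor proposes): the client can get 26.37 next round, worth 0.4 × 26.37 = 10.548 now. The contractor offers 10.548 and keeps 200 − 10.548 = 189.452.
Round 2 (the client proposes): the contractor can get 189.452 next round, worth 0.97 × 189.452 = 183.76844 now, so the client offers 183.76844, keeping 16.23156.
Round 1 (the contractor proposes): the client can get 16.23156 next round, worth 0.4 × 16.23156 = 6.492624 now. The contractor offers 6.492624 and keeps 200 − 6.492624 = 193.507376.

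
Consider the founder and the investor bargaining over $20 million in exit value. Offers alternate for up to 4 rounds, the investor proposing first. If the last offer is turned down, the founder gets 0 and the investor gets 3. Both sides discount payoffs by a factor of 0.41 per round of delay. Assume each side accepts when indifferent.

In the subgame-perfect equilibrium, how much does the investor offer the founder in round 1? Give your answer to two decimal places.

6.01

Round 4 (the founder proposes): the investor gets 3 if talks fail, so the founder offers 3 and keeps 17.
Round 3 (the investor proposes): the founder can get 17 next round, worth 0.41 × 17 = 6.97 now. The investor offers 6.97 and keeps 20 − 6.97 = 13.03.
Round 2 (the founder proposes): the investor can get 13.03 next round, worth 0.41 × 13.03 = 5.3423 now; the founder offers that and keeps 14.6577.
Round 1 (the investor proposes): the founder can get 14.6577 next round, worth 0.41 × 14.6577 = 6.009657 now. The investor offers 6.009657 and keeps 20 − 6.009657 = 13.990343.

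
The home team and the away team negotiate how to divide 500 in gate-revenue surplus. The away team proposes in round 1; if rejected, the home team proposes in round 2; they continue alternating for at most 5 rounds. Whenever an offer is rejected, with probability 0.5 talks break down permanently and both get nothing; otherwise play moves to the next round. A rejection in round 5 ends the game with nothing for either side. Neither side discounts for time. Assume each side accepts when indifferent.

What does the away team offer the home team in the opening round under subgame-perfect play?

156.25

By backward induction:
Round 5 (the away team proposes): rejection yields 0 for the home team; the away team offers 0 and keeps 500.
Round 4 (the home team proposes): rejecting gives the away team an expected 0.5 × 500 = 250; the home team offers that and keeps 250.
Round 3 (the away team proposes): rejecting gives the home team an expected 0.5 × 250 = 125, so the away team offers 125, keeping 375.
Round 2 (the home team proposes): rejecting gives the away team an expected 0.5 × 375 = 187.5, so the home team offers 187.5, keeping 312.5.
Round 1 (the away team proposes): rejecting gives the home team an expected 0.5 × 312.5 = 156.25; the away team offers that and keeps 343.75.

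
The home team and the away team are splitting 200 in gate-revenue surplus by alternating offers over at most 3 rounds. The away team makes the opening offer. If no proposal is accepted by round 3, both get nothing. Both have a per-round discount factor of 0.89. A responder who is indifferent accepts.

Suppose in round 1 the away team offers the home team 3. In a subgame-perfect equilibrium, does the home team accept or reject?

Reject

Round 3 (the away team proposes): the home team will accept anything ≥ 0, so the away team offers 0 and keeps 200.
Round 2 (the home team proposes): the away team can get 200 next round, worth 0.89 × 200 = 178 now. The home team offers 178 and keeps 200 − 178 = 22.
So by rejecting in round 1, the home team gets 22 next round, worth 0.89 × 22 = 19.58 now.
Offer 3 < 19.58, so the home team rejects.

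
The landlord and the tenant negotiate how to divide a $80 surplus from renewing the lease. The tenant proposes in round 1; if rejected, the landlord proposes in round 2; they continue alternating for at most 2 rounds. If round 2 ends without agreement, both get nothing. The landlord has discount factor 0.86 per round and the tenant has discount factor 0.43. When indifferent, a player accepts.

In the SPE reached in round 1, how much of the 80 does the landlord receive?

68.8

Work backward from the last round.
Round 2 (the landlord proposes): rejection yields 0 for the tenant; the landlord offers 0 and keeps 80.
Round 1 (the tenant proposes): the landlord can get 80 next round, worth 0.86 × 80 = 68.8 now; the tenant offers that and keeps 11.2.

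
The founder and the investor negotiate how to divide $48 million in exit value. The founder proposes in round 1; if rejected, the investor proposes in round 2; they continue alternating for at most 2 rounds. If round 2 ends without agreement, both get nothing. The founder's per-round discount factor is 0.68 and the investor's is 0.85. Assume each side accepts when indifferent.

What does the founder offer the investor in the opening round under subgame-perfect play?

By backward induction:
Round 2 (the investor proposes): the founder will accept anything ≥ 0, so the investor offers 0 and keeps 48.
Round 1 (the founder proposes): the investor can get 48 next round, worth 0.85 × 48 = 40.8 now; the founder offers that and keeps 7.2.

40.8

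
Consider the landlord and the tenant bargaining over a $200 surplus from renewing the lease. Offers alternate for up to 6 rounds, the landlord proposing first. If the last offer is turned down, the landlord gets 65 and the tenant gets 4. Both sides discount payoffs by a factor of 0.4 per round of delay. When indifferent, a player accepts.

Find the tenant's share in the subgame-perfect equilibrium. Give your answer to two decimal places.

Round 6 (the tenant proposes): the landlord gets 65 if talks fail, so the tenant offers 65 and keeps 135.
Round 5 (the landlord proposes): the tenant can get 135 next round, worth 0.4 × 135 = 54 now, so the landlord offers 54, keeping 146.
Round 4 (the tenant proposes): the landlord can get 146 next round, worth 0.4 × 146 = 58.4 now. The tenant offers 58.4 and keeps 200 − 58.4 = 141.6.
Round 3 (the landlord proposes): the tenant can get 141.6 next round, worth 0.4 × 141.6 = 56.64 now. The landlord offers 56.64 and keeps 200 − 56.64 = 143.36.
Round 2 (the tenant proposes): the landlord can get 143.36 next round, worth 0.4 × 143.36 = 57.344 now. The tenant offers 57.344 and keeps 200 − 57.344 = 142.656.
Round 1 (the landlord proposes): the tenant can get 142.656 next round, worth 0.4 × 142.656 = 57.0624 now, so the landlord offers 57.0624, keeping 142.9376.

57.06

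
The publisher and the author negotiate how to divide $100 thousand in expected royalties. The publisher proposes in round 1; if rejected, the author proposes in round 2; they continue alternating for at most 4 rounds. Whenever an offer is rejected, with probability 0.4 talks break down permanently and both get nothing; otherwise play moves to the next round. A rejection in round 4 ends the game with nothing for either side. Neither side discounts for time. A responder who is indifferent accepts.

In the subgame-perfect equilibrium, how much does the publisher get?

Round 4 (the author proposes): the publisher will accept anything ≥ 0, so the author offers 0 and keeps 100.
Round 3 (the publisher proposes): rejecting gives the author an expected 0.6 × 100 = 60. The publisher offers 60 and keeps 100 − 60 = 40.
Round 2 (the author proposes): rejecting gives the publisher an expected 0.6 × 40 = 24. The author offers 24 and keeps 100 − 24 = 76.
Round 1 (the publisher proposes): rejecting gives the author an expected 0.6 × 76 = 45.6. The publisher offers 45.6 and keeps 100 − 45.6 = 54.4.

54.4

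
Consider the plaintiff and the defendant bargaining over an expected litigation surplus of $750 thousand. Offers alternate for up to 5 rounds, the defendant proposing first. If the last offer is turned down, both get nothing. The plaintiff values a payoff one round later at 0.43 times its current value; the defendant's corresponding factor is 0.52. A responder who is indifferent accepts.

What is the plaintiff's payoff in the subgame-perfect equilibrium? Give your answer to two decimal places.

189.41

Solve by backward induction from round 5.
Round 5 (the defendant proposes): rejection yields 0 for the plaintiff; the defendant offers 0 and keeps 750.
Round 4 (the plaintiff proposes): the defendant can get 750 next round, worth 0.52 × 750 = 390 now; the plaintiff offers that and keeps 360.
Round 3 (the defendant proposes): the plaintiff can get 360 next round, worth 0.43 × 360 = 154.8 now, so the defendant offers 154.8, keeping 595.2.
Round 2 (the plaintiff proposes): the defendant can get 595.2 next round, worth 0.52 × 595.2 = 309.504 now; the plaintiff offers that and keeps 440.496.
Round 1 (the defendant proposes): the plaintiff can get 440.496 next round, worth 0.43 × 440.496 = 189.41328 now. The defendant offers 189.41328 and keeps 750 − 189.41328 = 560.58672.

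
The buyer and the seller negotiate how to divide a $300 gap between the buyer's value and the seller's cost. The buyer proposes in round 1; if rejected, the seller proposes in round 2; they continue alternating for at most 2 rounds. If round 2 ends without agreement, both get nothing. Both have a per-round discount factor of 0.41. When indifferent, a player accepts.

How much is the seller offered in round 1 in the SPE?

Work backward from the last round.
Round 2 (the seller proposes): rejection yields 0 for the buyer; the seller offers 0 and keeps 300.
Round 1 (the buyer proposes): the seller can get 300 next round, worth 0.41 × 300 = 123 now; the buyer offers that and keeps 177.

123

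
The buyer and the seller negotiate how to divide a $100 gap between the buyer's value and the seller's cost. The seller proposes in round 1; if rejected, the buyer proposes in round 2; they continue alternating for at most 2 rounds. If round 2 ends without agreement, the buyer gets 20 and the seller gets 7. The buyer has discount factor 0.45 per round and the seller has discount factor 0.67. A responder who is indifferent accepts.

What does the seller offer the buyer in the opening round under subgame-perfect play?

Work backward from the last round.
Round 2 (the buyer proposes): the seller gets 7 if talks fail, so the buyer offers 7 and keeps 93.
Round 1 (the seller proposes): the buyer can get 93 next round, worth 0.45 × 93 = 41.85 now; the seller offers that and keeps 58.15.

41.85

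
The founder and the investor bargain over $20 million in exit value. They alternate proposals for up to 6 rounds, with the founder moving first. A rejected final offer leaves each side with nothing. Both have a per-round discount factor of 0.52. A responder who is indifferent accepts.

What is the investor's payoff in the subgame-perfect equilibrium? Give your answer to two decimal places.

7.10

Work backward from the last round.
Round 6 (the investor proposes): the founder will accept anything ≥ 0, so the investor offers 0 and keeps 20.
Round 5 (the founder proposes): the investor can get 20 next round, worth 0.52 × 20 = 10.4 now; the founder offers that and keeps 9.6.
Round 4 (the investor proposes): the founder can get 9.6 next round, worth 0.52 × 9.6 = 4.992 now; the investor offers that and keeps 15.008.
Round 3 (the founder proposes): the investor can get 15.008 next round, worth 0.52 × 15.008 = 7.80416 now; the founder offers that and keeps 12.19584.
Round 2 (the investor proposes): the founder can get 12.19584 next round, worth 0.52 × 12.19584 = 6.3418368 now, so the investor offers 6.3418368, keeping 13.6581632.
Round 1 (the founder proposes): the investor can get 13.6581632 next round, worth 0.52 × 13.6581632 = 7.102244864 now; the founder offers that and keeps 12.897755136.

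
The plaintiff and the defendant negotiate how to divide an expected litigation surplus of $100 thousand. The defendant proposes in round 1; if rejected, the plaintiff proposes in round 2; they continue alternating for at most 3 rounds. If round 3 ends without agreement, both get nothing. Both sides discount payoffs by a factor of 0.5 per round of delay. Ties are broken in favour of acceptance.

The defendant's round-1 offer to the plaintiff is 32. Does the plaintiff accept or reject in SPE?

Round 3 (the defendant proposes): the plaintiff will accept anything ≥ 0, so the defendant offers 0 and keeps 100.
Round 2 (the plaintiff proposes): the defendant can get 100 next round, worth 0.5 × 100 = 50 now, so the plaintiff offers 50, keeping 50.
So by rejecting in round 1, the plaintiff gets 50 next round, worth 0.5 × 50 = 25 now.
Offer 32 ≥ 25, so the plaintiff accepts.

Accept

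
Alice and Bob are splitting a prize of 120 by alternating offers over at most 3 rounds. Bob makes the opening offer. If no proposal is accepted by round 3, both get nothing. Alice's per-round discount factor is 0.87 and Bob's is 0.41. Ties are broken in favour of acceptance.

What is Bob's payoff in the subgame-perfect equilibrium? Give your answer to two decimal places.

58.40

Round 3 (Bob proposes): Alice will accept anything ≥ 0, so Bob offers 0 and keeps 120.
Round 2 (Alice proposes): Bob can get 120 next round, worth 0.41 × 120 = 49.2 now. Alice offers 49.2 and keeps 120 − 49.2 = 70.8.
Round 1 (Bob proposes): Alice can get 70.8 next round, worth 0.87 × 70.8 = 61.596 now; Bob offers that and keeps 58.404.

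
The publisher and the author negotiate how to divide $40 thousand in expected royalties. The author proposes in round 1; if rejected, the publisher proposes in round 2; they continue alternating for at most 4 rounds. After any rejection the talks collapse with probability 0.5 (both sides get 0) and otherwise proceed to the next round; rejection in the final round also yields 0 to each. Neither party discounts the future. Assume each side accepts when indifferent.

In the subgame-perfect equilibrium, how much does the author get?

25

Round 4 (the publisher proposes): the author will accept anything ≥ 0, so the publisher offers 0 and keeps 40.
Round 3 (the author proposes): rejecting gives the publisher an expected 0.5 × 40 = 20, so the author offers 20, keeping 20.
Round 2 (the publisher proposes): rejecting gives the author an expected 0.5 × 20 = 10, so the publisher offers 10, keeping 30.
Round 1 (the author proposes): rejecting gives the publisher an expected 0.5 × 30 = 15; the author offers that and keeps 25.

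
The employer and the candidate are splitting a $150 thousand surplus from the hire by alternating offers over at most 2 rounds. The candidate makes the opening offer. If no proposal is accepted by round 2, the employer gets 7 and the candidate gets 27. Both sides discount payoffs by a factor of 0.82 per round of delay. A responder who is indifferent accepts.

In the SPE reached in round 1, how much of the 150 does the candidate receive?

49.14

Round 2 (the employer proposes): the candidate gets 27 if talks fail, so the employer offers 27 and keeps 123.
Round 1 (the candidate proposes): the employer can get 123 next round, worth 0.82 × 123 = 100.86 now; the candidate offers that and keeps 49.14.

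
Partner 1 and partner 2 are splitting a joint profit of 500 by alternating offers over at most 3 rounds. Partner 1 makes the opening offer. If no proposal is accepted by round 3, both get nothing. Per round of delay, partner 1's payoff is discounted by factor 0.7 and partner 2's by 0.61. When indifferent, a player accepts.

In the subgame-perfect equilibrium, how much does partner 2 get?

Round 3 (partner 1 proposes): rejection yields 0 for partner 2; partner 1 offers 0 and keeps 500.
Round 2 (partner 2 proposes): partner 1 can get 500 next round, worth 0.7 × 500 = 350 now. Partner 2 offers 350 and keeps 500 − 350 = 150.
Round 1 (partner 1 proposes): partner 2 can get 150 next round, worth 0.61 × 150 = 91.5 now; partner 1 offers that and keeps 408.5.

91.5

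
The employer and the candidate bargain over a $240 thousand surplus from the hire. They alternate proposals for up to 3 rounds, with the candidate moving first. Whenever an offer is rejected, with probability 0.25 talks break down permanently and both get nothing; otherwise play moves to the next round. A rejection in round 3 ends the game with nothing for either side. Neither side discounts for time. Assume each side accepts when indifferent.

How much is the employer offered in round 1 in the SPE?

45

Round 3 (the candidate proposes): the employer will accept anything ≥ 0, so the candidate offers 0 and keeps 240.
Round 2 (the employer proposes): rejecting gives the candidate an expected 0.75 × 240 = 180, so the employer offers 180, keeping 60.
Round 1 (the candidate proposes): rejecting gives the employer an expected 0.75 × 60 = 45; the candidate offers that and keeps 195.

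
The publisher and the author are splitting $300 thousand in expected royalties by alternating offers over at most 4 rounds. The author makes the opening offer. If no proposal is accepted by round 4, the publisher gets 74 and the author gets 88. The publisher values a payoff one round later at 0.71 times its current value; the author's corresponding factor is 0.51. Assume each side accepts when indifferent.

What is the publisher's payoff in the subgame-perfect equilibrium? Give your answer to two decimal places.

Solve by backward induction from round 4.
Round 4 (the publisher proposes): the author gets 88 if talks fail, so the publisher offers 88 and keeps 212.
Round 3 (the author proposes): the publisher can get 212 next round, worth 0.71 × 212 = 150.52 now. The author offers 150.52 and keeps 300 − 150.52 = 149.48.
Round 2 (the publisher proposes): the author can get 149.48 next round, worth 0.51 × 149.48 = 76.2348 now, so the publisher offers 76.2348, keeping 223.7652.
Round 1 (the author proposes): the publisher can get 223.7652 next round, worth 0.71 × 223.7652 = 158.873292 now; the author offers that and keeps 141.126708.

158.87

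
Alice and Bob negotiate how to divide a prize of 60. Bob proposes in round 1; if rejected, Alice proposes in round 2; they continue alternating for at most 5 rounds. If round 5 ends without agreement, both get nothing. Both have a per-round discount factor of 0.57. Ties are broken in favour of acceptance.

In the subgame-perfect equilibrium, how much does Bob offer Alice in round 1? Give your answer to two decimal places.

19.48

Round 5 (Bob proposes): rejection yields 0 for Alice; Bob offers 0 and keeps 60.
Round 4 (Alice proposes): Bob can get 60 next round, worth 0.57 × 60 = 34.2 now. Alice offers 34.2 and keeps 60 − 34.2 = 25.8.
Round 3 (Bob proposes): Alice can get 25.8 next round, worth 0.57 × 25.8 = 14.706 now, so Bob offers 14.706, keeping 45.294.
Round 2 (Alice proposes): Bob can get 45.294 next round, worth 0.57 × 45.294 = 25.81758 now. Alice offers 25.81758 and keeps 60 − 25.81758 = 34.18242.
Round 1 (Bob proposes): Alice can get 34.18242 next round, worth 0.57 × 34.18242 = 19.4839794 now. Bob offers 19.4839794 and keeps 60 − 19.4839794 = 40.5160206.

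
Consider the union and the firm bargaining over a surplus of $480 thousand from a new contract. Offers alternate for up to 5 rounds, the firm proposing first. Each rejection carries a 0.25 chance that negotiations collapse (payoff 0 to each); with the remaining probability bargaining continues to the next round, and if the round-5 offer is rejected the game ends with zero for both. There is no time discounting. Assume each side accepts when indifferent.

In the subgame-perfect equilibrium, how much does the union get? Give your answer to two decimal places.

Round 5 (the firm proposes): the union will accept anything ≥ 0, so the firm offers 0 and keeps 480.
Round 4 (the union proposes): rejecting gives the firm an expected 0.75 × 480 = 360; the union offers that and keeps 120.
Round 3 (the firm proposes): rejecting gives the union an expected 0.75 × 120 = 90; the firm offers that and keeps 390.
Round 2 (the union proposes): rejecting gives the firm an expected 0.75 × 390 = 292.5, so the union offers 292.5, keeping 187.5.
Round 1 (the firm proposes): rejecting gives the union an expected 0.75 × 187.5 = 140.625. The firm offers 140.625 and keeps 480 − 140.625 = 339.375.

140.63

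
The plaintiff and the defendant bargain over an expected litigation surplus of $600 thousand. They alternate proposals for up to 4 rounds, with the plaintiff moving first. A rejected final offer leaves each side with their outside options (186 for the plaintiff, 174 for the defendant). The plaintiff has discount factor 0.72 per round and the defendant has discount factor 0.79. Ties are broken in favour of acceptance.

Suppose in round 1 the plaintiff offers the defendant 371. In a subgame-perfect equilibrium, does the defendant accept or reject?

Round 4 (the defendant proposes): the plaintiff gets 186 if talks fail, so the defendant offers 186 and keeps 414.
Round 3 (the plaintiff proposes): the defendant can get 414 next round, worth 0.79 × 414 = 327.06 now; the plaintiff offers that and keeps 272.94.
Round 2 (the defendant proposes): the plaintiff can get 272.94 next round, worth 0.72 × 272.94 = 196.5168 now. The defendant offers 196.5168 and keeps 600 − 196.5168 = 403.4832.
So by rejecting in round 1, the defendant gets 403.4832 next round, worth 0.79 × 403.4832 = 318.751728 now.
Offer 371 ≥ 318.751728, so the defendant accepts.

Accept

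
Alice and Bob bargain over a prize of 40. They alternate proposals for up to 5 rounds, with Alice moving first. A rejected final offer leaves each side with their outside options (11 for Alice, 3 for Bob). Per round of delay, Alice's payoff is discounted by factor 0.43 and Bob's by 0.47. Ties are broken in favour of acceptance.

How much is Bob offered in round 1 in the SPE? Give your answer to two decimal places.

13.00

Work backward from the last round.
Round 5 (Alice proposes): Bob gets 3 if talks fail, so Alice offers 3 and keeps 37.
Round 4 (Bob proposes): Alice can get 37 next round, worth 0.43 × 37 = 15.91 now. Bob offers 15.91 and keeps 40 − 15.91 = 24.09.
Round 3 (Alice proposes): Bob can get 24.09 next round, worth 0.47 × 24.09 = 11.3223 now; Alice offers that and keeps 28.6777.
Round 2 (Bob proposes): Alice can get 28.6777 next round, worth 0.43 × 28.6777 = 12.331411 now, so Bob offers 12.331411, keeping 27.668589.
Round 1 (Alice proposes): Bob can get 27.668589 next round, worth 0.47 × 27.668589 = 13.00423683 now, so Alice offers 13.00423683, keeping 26.99576317.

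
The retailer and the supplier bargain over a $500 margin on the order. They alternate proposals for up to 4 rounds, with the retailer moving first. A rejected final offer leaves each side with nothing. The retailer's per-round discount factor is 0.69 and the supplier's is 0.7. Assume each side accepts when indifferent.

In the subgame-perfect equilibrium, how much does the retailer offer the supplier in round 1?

Round 4 (the supplier proposes): rejection yields 0 for the retailer; the supplier offers 0 and keeps 500.
Round 3 (the retailer proposes): the supplier can get 500 next round, worth 0.7 × 500 = 350 now, so the retailer offers 350, keeping 150.
Round 2 (the supplier proposes): the retailer can get 150 next round, worth 0.69 × 150 = 103.5 now, so the supplier offers 103.5, keeping 396.5.
Round 1 (the retailer proposes): the supplier can get 396.5 next round, worth 0.7 × 396.5 = 277.55 now. The retailer offers 277.55 and keeps 500 − 277.55 = 222.45.

277.55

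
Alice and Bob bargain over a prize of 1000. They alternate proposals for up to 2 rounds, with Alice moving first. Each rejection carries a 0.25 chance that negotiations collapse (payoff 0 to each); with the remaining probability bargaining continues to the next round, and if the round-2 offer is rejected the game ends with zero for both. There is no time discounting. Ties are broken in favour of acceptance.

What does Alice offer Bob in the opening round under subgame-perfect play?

Round 2 (Bob proposes): Alice will accept anything ≥ 0, so Bob offers 0 and keeps 1000.
Round 1 (Alice proposes): rejecting gives Bob an expected 0.75 × 1000 = 750; Alice offers that and keeps 250.

750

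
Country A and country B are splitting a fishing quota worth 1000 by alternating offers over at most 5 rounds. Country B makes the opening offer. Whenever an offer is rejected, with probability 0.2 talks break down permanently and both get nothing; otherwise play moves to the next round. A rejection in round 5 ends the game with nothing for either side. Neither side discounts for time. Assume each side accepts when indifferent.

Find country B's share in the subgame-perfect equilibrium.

By backward induction:
Round 5 (country B proposes): country A will accept anything ≥ 0, so country B offers 0 and keeps 1000.
Round 4 (country A proposes): rejecting gives country B an expected 0.8 × 1000 = 800; country A offers that and keeps 200.
Round 3 (country B proposes): rejecting gives country A an expected 0.8 × 200 = 160. Country B offers 160 and keeps 1000 − 160 = 840.
Round 2 (country A proposes): rejecting gives country B an expected 0.8 × 840 = 672, so country A offers 672, keeping 328.
Round 1 (country B proposes): rejecting gives country A an expected 0.8 × 328 = 262.4; country B offers that and keeps 737.6.

737.6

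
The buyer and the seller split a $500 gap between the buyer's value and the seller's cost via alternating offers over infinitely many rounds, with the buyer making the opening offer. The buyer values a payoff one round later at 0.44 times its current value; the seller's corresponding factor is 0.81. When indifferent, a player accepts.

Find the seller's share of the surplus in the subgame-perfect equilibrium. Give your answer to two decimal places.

In a stationary SPE each proposer offers the other exactly their discounted continuation value.
If the buyer keeps x when proposing and the seller keeps y when proposing, then x = 500 − 0.81y and y = 500 − 0.44x.
Solving: x = 500(1 − 0.81) / (1 − 0.44·0.81) = 95 / 0.6436 ≈ 147.6072.
The seller gets 500 − 147.6072 ≈ 352.3928.

352.39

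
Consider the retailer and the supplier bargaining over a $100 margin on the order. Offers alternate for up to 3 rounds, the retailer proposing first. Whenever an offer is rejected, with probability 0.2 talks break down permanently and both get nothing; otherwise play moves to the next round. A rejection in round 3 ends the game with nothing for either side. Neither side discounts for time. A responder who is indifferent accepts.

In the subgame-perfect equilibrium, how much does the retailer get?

84

Round 3 (the retailer proposes): rejection yields 0 for the supplier; the retailer offers 0 and keeps 100.
Round 2 (the supplier proposes): rejecting gives the retailer an expected 0.8 × 100 = 80; the supplier offers that and keeps 20.
Round 1 (the retailer proposes): rejecting gives the supplier an expected 0.8 × 20 = 16; the retailer offers that and keeps 84.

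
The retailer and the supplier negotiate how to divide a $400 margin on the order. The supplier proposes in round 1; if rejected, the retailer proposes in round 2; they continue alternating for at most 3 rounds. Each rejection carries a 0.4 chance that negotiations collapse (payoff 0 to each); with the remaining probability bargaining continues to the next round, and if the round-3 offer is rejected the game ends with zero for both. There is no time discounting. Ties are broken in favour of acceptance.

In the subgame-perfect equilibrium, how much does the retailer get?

By backward induction:
Round 3 (the supplier proposes): rejection yields 0 for the retailer; the supplier offers 0 and keeps 400.
Round 2 (the retailer proposes): rejecting gives the supplier an expected 0.6 × 400 = 240; the retailer offers that and keeps 160.
Round 1 (the supplier proposes): rejecting gives the retailer an expected 0.6 × 160 = 96, so the supplier offers 96, keeping 304.

96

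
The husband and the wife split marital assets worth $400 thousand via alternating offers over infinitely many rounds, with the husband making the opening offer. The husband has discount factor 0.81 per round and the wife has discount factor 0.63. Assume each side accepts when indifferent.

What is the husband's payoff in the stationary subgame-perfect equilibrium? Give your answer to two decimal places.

Let x be the husband's share when the husband proposes and y be the wife's share when the wife proposes.
The wife accepts iff offered ≥ 0.63·y, so x = 400 − 0.63y. Symmetrically y = 400 − 0.81x.
Substituting: x = 400 − 0.63(400 − 0.81x), giving x(1 − 0.81·0.63) = 400(1 − 0.63).
So x = 400 × 0.37 / 0.4897 ≈ 302.2259, and the wife receives 400 − x ≈ 97.7741.

302.23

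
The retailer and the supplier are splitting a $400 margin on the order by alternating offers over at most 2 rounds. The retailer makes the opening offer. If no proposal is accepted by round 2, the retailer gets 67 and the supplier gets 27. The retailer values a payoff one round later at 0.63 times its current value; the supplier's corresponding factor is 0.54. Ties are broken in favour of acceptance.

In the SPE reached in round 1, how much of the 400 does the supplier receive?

Round 2 (the supplier proposes): the retailer gets 67 if talks fail, so the supplier offers 67 and keeps 333.
Round 1 (the retailer proposes): the supplier can get 333 next round, worth 0.54 × 333 = 179.82 now; the retailer offers that and keeps 220.18.

179.82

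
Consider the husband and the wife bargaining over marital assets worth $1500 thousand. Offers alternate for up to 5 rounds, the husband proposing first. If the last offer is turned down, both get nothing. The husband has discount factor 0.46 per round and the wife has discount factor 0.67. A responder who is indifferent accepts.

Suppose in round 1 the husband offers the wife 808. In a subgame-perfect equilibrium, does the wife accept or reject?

Work out the wife's continuation value if the offer is rejected.
Round 5 (the husband proposes): rejection yields 0 for the wife; the husband offers 0 and keeps 1500.
Round 4 (the wife proposes): the husband can get 1500 next round, worth 0.46 × 1500 = 690 now; the wife offers that and keeps 810.
Round 3 (the husband proposes): the wife can get 810 next round, worth 0.67 × 810 = 542.7 now. The husband offers 542.7 and keeps 1500 − 542.7 = 957.3.
Round 2 (the wife proposes): the husband can get 957.3 next round, worth 0.46 × 957.3 = 440.358 now. The wife offers 440.358 and keeps 1500 − 440.358 = 1059.642.
So by rejecting in round 1, the wife gets 1059.642 next round, worth 0.67 × 1059.642 = 709.96014 now.
Offer 808 ≥ 709.96014, so the wife accepts.

Accept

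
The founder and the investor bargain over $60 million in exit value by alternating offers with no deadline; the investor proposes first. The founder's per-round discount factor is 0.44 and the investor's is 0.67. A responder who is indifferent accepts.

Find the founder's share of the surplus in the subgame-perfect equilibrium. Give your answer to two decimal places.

12.35

When the investor proposes, the founder accepts any offer worth at least 0.44 times what the founder would get by proposing next round; and vice versa.
This gives x = 60 − 0.44y and y = 60 − 0.67x, where x and y are each side's share when it proposes.
Hence (1 − 0.44·0.67)x = 60(1 − 0.44), i.e. 0.7052·x = 33.6.
x ≈ 47.6461; the founder's share is 60 − x ≈ 12.3539.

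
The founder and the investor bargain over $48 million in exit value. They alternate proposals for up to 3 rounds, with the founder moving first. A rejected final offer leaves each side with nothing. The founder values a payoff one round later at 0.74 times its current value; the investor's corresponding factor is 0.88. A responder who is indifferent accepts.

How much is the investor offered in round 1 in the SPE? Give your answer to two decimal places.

10.98

Round 3 (the founder proposes): rejection yields 0 for the investor; the founder offers 0 and keeps 48.
Round 2 (the investor proposes): the founder can get 48 next round, worth 0.74 × 48 = 35.52 now, so the investor offers 35.52, keeping 12.48.
Round 1 (the founder proposes): the investor can get 12.48 next round, worth 0.88 × 12.48 = 10.9824 now, so the founder offers 10.9824, keeping 37.0176.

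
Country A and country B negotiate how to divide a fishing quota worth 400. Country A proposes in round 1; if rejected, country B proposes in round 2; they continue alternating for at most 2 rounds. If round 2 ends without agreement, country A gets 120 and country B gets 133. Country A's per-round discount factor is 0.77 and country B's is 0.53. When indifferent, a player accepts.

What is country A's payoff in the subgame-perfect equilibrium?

251.6

Round 2 (country B proposes): country A gets 120 if talks fail, so country B offers 120 and keeps 280.
Round 1 (country A proposes): country B can get 280 next round, worth 0.53 × 280 = 148.4 now. Country A offers 148.4 and keeps 400 − 148.4 = 251.6.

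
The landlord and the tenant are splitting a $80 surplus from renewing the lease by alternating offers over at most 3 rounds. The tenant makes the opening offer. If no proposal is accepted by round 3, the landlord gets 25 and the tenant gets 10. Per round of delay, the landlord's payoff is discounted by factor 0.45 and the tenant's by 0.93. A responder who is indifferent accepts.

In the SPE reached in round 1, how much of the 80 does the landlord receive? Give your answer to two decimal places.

By backward induction:
Round 3 (the tenant proposes): the landlord gets 25 if talks fail, so the tenant offers 25 and keeps 55.
Round 2 (the landlord proposes): the tenant can get 55 next round, worth 0.93 × 55 = 51.15 now. The landlord offers 51.15 and keeps 80 − 51.15 = 28.85.
Round 1 (the tenant proposes): the landlord can get 28.85 next round, worth 0.45 × 28.85 = 12.9825 now; the tenant offers that and keeps 67.0175.

12.98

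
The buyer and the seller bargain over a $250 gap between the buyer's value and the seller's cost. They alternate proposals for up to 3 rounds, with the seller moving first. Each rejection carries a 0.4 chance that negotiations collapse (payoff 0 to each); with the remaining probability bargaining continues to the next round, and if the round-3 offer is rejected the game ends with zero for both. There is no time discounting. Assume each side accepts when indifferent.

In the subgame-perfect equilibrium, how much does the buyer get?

Round 3 (the seller proposes): rejection yields 0 for the buyer; the seller offers 0 and keeps 250.
Round 2 (the buyer proposes): rejecting gives the seller an expected 0.6 × 250 = 150; the buyer offers that and keeps 100.
Round 1 (the seller proposes): rejecting gives the buyer an expected 0.6 × 100 = 60; the seller offers that and keeps 190.

60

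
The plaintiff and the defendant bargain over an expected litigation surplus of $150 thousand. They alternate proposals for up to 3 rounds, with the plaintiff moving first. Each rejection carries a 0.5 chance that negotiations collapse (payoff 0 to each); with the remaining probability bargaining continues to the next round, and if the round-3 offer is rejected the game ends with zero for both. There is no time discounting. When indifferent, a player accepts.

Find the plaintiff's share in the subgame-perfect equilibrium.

Round 3 (the plaintiff proposes): rejection yields 0 for the defendant; the plaintiff offers 0 and keeps 150.
Round 2 (the defendant proposes): rejecting gives the plaintiff an expected 0.5 × 150 = 75. The defendant offers 75 and keeps 150 − 75 = 75.
Round 1 (the plaintiff proposes): rejecting gives the defendant an expected 0.5 × 75 = 37.5, so the plaintiff offers 37.5, keeping 112.5.

112.5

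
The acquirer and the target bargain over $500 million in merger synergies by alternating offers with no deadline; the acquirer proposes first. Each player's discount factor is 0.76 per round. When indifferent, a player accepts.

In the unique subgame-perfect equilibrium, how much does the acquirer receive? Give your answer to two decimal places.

Let x be the acquirer's share when the acquirer proposes and y be the target's share when the target proposes.
The target accepts iff offered ≥ 0.76·y, so x = 500 − 0.76y. Symmetrically y = 500 − 0.76x.
Substituting: x = 500 − 0.76(500 − 0.76x), giving x(1 − 0.76·0.76) = 500(1 − 0.76).
So x = 500 × 0.24 / 0.4224 ≈ 284.0909, and the target receives 500 − x ≈ 215.9091.

284.09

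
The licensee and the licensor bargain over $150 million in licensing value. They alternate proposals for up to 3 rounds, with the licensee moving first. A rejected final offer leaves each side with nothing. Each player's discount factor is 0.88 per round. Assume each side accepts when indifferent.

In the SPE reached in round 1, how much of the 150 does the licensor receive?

15.84

Round 3 (the licensee proposes): the licensor will accept anything ≥ 0, so the licensee offers 0 and keeps 150.
Round 2 (the licensor proposes): the licensee can get 150 next round, worth 0.88 × 150 = 132 now. The licensor offers 132 and keeps 150 − 132 = 18.
Round 1 (the licensee proposes): the licensor can get 18 next round, worth 0.88 × 18 = 15.84 now; the licensee offers that and keeps 134.16.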